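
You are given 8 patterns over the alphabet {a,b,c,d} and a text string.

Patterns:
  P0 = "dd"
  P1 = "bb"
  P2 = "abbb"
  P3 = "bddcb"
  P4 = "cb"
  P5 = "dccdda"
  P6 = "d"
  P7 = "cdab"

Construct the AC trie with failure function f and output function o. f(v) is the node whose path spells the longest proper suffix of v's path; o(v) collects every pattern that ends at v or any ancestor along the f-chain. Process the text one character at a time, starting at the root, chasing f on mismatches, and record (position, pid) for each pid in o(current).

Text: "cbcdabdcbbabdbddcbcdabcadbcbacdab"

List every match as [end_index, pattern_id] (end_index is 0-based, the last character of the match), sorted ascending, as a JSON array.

Construct AC machine:
Trie nodes:
  0='ε' goto a→5 b→3 c→13 d→1
  1='d' goto c→15 d→2  ←P6
  2='dd' goto ·  ←P0
  3='b' goto b→4 d→9
  4='bb' goto ·  ←P1
  5='a' goto b→6
  6='ab' goto b→7
  7='abb' goto b→8
  8='abbb' goto ·  ←P2
  9='bd' goto d→10
  10='bdd' goto c→11
  11='bddc' goto b→12
  12='bddcb' goto ·  ←P3
  13='c' goto b→14 d→20
  14='cb' goto ·  ←P4
  15='dc' goto c→16
  16='dcc' goto d→17
  17='dccd' goto d→18
  18='dccdd' goto a→19
  19='dccdda' goto ·  ←P5
  20='cd' goto a→21
  21='cda' goto b→22
  22='cdab' goto ·  ←P7

Failure links (BFS by depth):
  fail(1) 'd': from fail(0)=0 chase 'd': 0 ⇒ 0;  out={6}∪out(0)={6}
  fail(3) 'b': from fail(0)=0 chase 'b': 0 ⇒ 0;  out=∅∪out(0)=∅
  fail(5) 'a': from fail(0)=0 chase 'a': 0 ⇒ 0;  out=∅∪out(0)=∅
  fail(13) 'c': from fail(0)=0 chase 'c': 0 ⇒ 0;  out=∅∪out(0)=∅
  fail(2) 'dd': from fail(1)=0 chase 'd': 0 ⇒ 1;  out={0}∪out(1)={0,6}
  fail(4) 'bb': from fail(3)=0 chase 'b': 0 ⇒ 3;  out={1}∪out(3)={1}
  fail(6) 'ab': from fail(5)=0 chase 'b': 0 ⇒ 3;  out=∅∪out(3)=∅
  fail(9) 'bd': from fail(3)=0 chase 'd': 0 ⇒ 1;  out=∅∪out(1)={6}
  fail(14) 'cb': from fail(13)=0 chase 'b': 0 ⇒ 3;  out={4}∪out(3)={4}
  fail(15) 'dc': from fail(1)=0 chase 'c': 0 ⇒ 13;  out=∅∪out(13)=∅
  fail(20) 'cd': from fail(13)=0 chase 'd': 0 ⇒ 1;  out=∅∪out(1)={6}
  fail(7) 'abb': from fail(6)=3 chase 'b': 3 ⇒ 4;  out=∅∪out(4)={1}
  fail(10) 'bdd': from fail(9)=1 chase 'd': 1 ⇒ 2;  out=∅∪out(2)={0,6}
  fail(16) 'dcc': from fail(15)=13 chase 'c': 13→0 ⇒ 13;  out=∅∪out(13)=∅
  fail(21) 'cda': from fail(20)=1 chase 'a': 1→0 ⇒ 5;  out=∅∪out(5)=∅
  fail(8) 'abbb': from fail(7)=4 chase 'b': 4→3 ⇒ 4;  out={2}∪out(4)={1,2}
  fail(11) 'bddc': from fail(10)=2 chase 'c': 2→1 ⇒ 15;  out=∅∪out(15)=∅
  fail(17) 'dccd': from fail(16)=13 chase 'd': 13 ⇒ 20;  out=∅∪out(20)={6}
  fail(22) 'cdab': from fail(21)=5 chase 'b': 5 ⇒ 6;  out={7}∪out(6)={7}
  fail(12) 'bddcb': from fail(11)=15 chase 'b': 15→13 ⇒ 14;  out={3}∪out(14)={3,4}
  fail(18) 'dccdd': from fail(17)=20 chase 'd': 20→1 ⇒ 2;  out=∅∪out(2)={0,6}
  fail(19) 'dccdda': from fail(18)=2 chase 'a': 2→1→0 ⇒ 5;  out={5}∪out(5)={5}

Run:
i=0 'c': node 0→13
i=1 'b': node 13→14  → match P4@[0:1]
i=2 'c': node 14→13 (via fail)
i=3 'd': node 13→20  → match P6@[3:3]
i=4 'a': node 20→21
i=5 'b': node 21→22  → match P7@[2:5]
i=6 'd': node 22→9 (via fail)  → match P6@[6:6]
i=7 'c': node 9→15 (via fail)
i=8 'b': node 15→14 (via fail)  → match P4@[7:8]
i=9 'b': node 14→4 (via fail)  → match P1@[8:9]
i=10 'a': node 4→5 (via fail)
i=11 'b': node 5→6
i=12 'd': node 6→9 (via fail)  → match P6@[12:12]
i=13 'b': node 9→3 (via fail)
i=14 'd': node 3→9  → match P6@[14:14]
i=15 'd': node 9→10  → match P0@[14:15],P6@[15:15]
i=16 'c': node 10→11
i=17 'b': node 11→12  → match P3@[13:17],P4@[16:17]
i=18 'c': node 12→13 (via fail)
i=19 'd': node 13→20  → match P6@[19:19]
i=20 'a': node 20→21
i=21 'b': node 21→22  → match P7@[18:21]
i=22 'c': node 22→13 (via fail)
i=23 'a': node 13→5 (via fail)
i=24 'd': node 5→1 (via fail)  → match P6@[24:24]
i=25 'b': node 1→3 (via fail)
i=26 'c': node 3→13 (via fail)
i=27 'b': node 13→14  → match P4@[26:27]
i=28 'a': node 14→5 (via fail)
i=29 'c': node 5→13 (via fail)
i=30 'd': node 13→20  → match P6@[30:30]
i=31 'a': node 20→21
i=32 'b': node 21→22  → match P7@[29:32]

Result: [[1,4],[3,6],[5,7],[6,6],[8,4],[9,1],[12,6],[14,6],[15,0],[15,6],[17,3],[17,4],[19,6],[21,7],[24,6],[27,4],[30,6],[32,7]]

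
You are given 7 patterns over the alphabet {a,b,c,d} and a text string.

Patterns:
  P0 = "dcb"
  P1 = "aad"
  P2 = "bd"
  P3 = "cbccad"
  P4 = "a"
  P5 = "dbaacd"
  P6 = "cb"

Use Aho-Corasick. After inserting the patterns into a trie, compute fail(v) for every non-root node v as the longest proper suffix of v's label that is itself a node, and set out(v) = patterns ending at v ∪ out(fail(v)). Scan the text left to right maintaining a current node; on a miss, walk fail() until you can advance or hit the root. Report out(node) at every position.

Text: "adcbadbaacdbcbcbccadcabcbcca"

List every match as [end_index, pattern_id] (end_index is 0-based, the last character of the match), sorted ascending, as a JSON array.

Construct AC machine:
Trie (insert patterns):
  n0 'ε': a→4 b→7 c→9 d→1
  n1 'd': b→15 c→2
  n2 'dc': b→3
  n3 'dcb': ·  ←P0
  n4 'a': a→5  ←P4
  n5 'aa': d→6
  n6 'aad': ·  ←P1
  n7 'b': d→8
  n8 'bd': ·  ←P2
  n9 'c': b→10
  n10 'cb': c→11  ←P6
  n11 'cbc': c→12
  n12 'cbcc': a→13
  n13 'cbcca': d→14
  n14 'cbccad': ·  ←P3
  n15 'db': a→16
  n16 'dba': a→17
  n17 'dbaa': c→18
  n18 'dbaac': d→19
  n19 'dbaacd': ·  ←P5

BFS fail/out derivation:
  n1('d'): parent n0 fail=0; on 'd' 0 → fail=0;  out ∅∪∅=∅
  n4('a'): parent n0 fail=0; on 'a' 0 → fail=0;  out {4}∪∅={4}
  n7('b'): parent n0 fail=0; on 'b' 0 → fail=0;  out ∅∪∅=∅
  n9('c'): parent n0 fail=0; on 'c' 0 → fail=0;  out ∅∪∅=∅
  n2('dc'): parent n1 fail=0; on 'c' 0 → fail=9;  out ∅∪∅=∅
  n5('aa'): parent n4 fail=0; on 'a' 0 → fail=4;  out ∅∪{4}={4}
  n8('bd'): parent n7 fail=0; on 'd' 0 → fail=1;  out {2}∪∅={2}
  n10('cb'): parent n9 fail=0; on 'b' 0 → fail=7;  out {6}∪∅={6}
  n15('db'): parent n1 fail=0; on 'b' 0 → fail=7;  out ∅∪∅=∅
  n3('dcb'): parent n2 fail=9; on 'b' 9 → fail=10;  out {0}∪{6}={0,6}
  n6('aad'): parent n5 fail=4; on 'd' 4→0 → fail=1;  out {1}∪∅={1}
  n11('cbc'): parent n10 fail=7; on 'c' 7→0 → fail=9;  out ∅∪∅=∅
  n16('dba'): parent n15 fail=7; on 'a' 7→0 → fail=4;  out ∅∪{4}={4}
  n12('cbcc'): parent n11 fail=9; on 'c' 9→0 → fail=9;  out ∅∪∅=∅
  n17('dbaa'): parent n16 fail=4; on 'a' 4 → fail=5;  out ∅∪{4}={4}
  n13('cbcca'): parent n12 fail=9; on 'a' 9→0 → fail=4;  out ∅∪{4}={4}
  n18('dbaac'): parent n17 fail=5; on 'c' 5→4→0 → fail=9;  out ∅∪∅=∅
  n14('cbccad'): parent n13 fail=4; on 'd' 4→0 → fail=1;  out {3}∪∅={3}
  n19('dbaacd'): parent n18 fail=9; on 'd' 9→0 → fail=1;  out {5}∪∅={5}

Scan:
i=0 'a': node 0→4  emit P4@[0:0]
i=1 'd': node 4→1 ·f
i=2 'c': node 1→2
i=3 'b': node 2→3  emit P0@[1:3],P6@[2:3]
i=4 'a': node 3→4 ·f  emit P4@[4:4]
i=5 'd': node 4→1 ·f
i=6 'b': node 1→15
i=7 'a': node 15→16  emit P4@[7:7]
i=8 'a': node 16→17  emit P4@[8:8]
i=9 'c': node 17→18
i=10 'd': node 18→19  emit P5@[5:10]
i=11 'b': node 19→15 ·f
i=12 'c': node 15→9 ·f
i=13 'b': node 9→10  emit P6@[12:13]
i=14 'c': node 10→11
i=15 'b': node 11→10 ·f  emit P6@[14:15]
i=16 'c': node 10→11
i=17 'c': node 11→12
i=18 'a': node 12→13  emit P4@[18:18]
i=19 'd': node 13→14  emit P3@[14:19]
i=20 'c': node 14→2 ·f
i=21 'a': node 2→4 ·f  emit P4@[21:21]
i=22 'b': node 4→7 ·f
i=23 'c': node 7→9 ·f
i=24 'b': node 9→10  emit P6@[23:24]
i=25 'c': node 10→11
i=26 'c': node 11→12
i=27 'a': node 12→13  emit P4@[27:27]

Result: [[0,4],[3,0],[3,6],[4,4],[7,4],[8,4],[10,5],[13,6],[15,6],[18,4],[19,3],[21,4],[24,6],[27,4]]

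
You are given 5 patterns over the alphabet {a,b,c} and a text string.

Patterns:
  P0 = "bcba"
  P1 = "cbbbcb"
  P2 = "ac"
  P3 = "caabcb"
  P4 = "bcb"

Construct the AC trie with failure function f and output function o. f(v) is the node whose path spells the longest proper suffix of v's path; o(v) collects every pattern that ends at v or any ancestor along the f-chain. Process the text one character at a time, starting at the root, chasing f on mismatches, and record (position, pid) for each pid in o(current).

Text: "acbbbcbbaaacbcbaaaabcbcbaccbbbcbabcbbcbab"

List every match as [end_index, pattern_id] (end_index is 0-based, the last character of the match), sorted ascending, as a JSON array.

Build automaton:
Trie nodes:
  0='ε' goto a→11 b→1 c→5
  1='b' goto c→2
  2='bc' goto b→3
  3='bcb' goto a→4  [P4 ends]
  4='bcba' goto ·  [P0 ends]
  5='c' goto a→13 b→6
  6='cb' goto b→7
  7='cbb' goto b→8
  8='cbbb' goto c→9
  9='cbbbc' goto b→10
  10='cbbbcb' goto ·  [P1 ends]
  11='a' goto c→12
  12='ac' goto ·  [P2 ends]
  13='ca' goto a→14
  14='caa' goto b→15
  15='caab' goto c→16
  16='caabc' goto b→17
  17='caabcb' goto ·  [P3 ends]

Failure links (BFS by depth):
  n1('b'): parent n0 fail=0; on 'b' 0 → fail=0;  out ∅∪∅=∅
  n5('c'): parent n0 fail=0; on 'c' 0 → fail=0;  out ∅∪∅=∅
  n11('a'): parent n0 fail=0; on 'a' 0 → fail=0;  out ∅∪∅=∅
  n2('bc'): parent n1 fail=0; on 'c' 0 → fail=5;  out ∅∪∅=∅
  n6('cb'): parent n5 fail=0; on 'b' 0 → fail=1;  out ∅∪∅=∅
  n12('ac'): parent n11 fail=0; on 'c' 0 → fail=5;  out {2}∪∅={2}
  n13('ca'): parent n5 fail=0; on 'a' 0 → fail=11;  out ∅∪∅=∅
  n3('bcb'): parent n2 fail=5; on 'b' 5 → fail=6;  out {4}∪∅={4}
  n7('cbb'): parent n6 fail=1; on 'b' 1→0 → fail=1;  out ∅∪∅=∅
  n14('caa'): parent n13 fail=11; on 'a' 11→0 → fail=11;  out ∅∪∅=∅
  n4('bcba'): parent n3 fail=6; on 'a' 6→1→0 → fail=11;  out {0}∪∅={0}
  n8('cbbb'): parent n7 fail=1; on 'b' 1→0 → fail=1;  out ∅∪∅=∅
  n15('caab'): parent n14 fail=11; on 'b' 11→0 → fail=1;  out ∅∪∅=∅
  n9('cbbbc'): parent n8 fail=1; on 'c' 1 → fail=2;  out ∅∪∅=∅
  n16('caabc'): parent n15 fail=1; on 'c' 1 → fail=2;  out ∅∪∅=∅
  n10('cbbbcb'): parent n9 fail=2; on 'b' 2 → fail=3;  out {1}∪{4}={1,4}
  n17('caabcb'): parent n16 fail=2; on 'b' 2 → fail=3;  out {3}∪{4}={3,4}

Text stream:
i=0 'a': node 0→11
i=1 'c': node 11→12  ** P2@[0:1]
i=2 'b': node 12→6 (fail-walked)
i=3 'b': node 6→7
i=4 'b': node 7→8
i=5 'c': node 8→9
i=6 'b': node 9→10  ** P1@[1:6],P4@[4:6]
i=7 'b': node 10→7 (fail-walked)
i=8 'a': node 7→11 (fail-walked)
i=9 'a': node 11→11 (fail-walked)
i=10 'a': node 11→11 (fail-walked)
i=11 'c': node 11→12  ** P2@[10:11]
i=12 'b': node 12→6 (fail-walked)
i=13 'c': node 6→2 (fail-walked)
i=14 'b': node 2→3  ** P4@[12:14]
i=15 'a': node 3→4  ** P0@[12:15]
i=16 'a': node 4→11 (fail-walked)
i=17 'a': node 11→11 (fail-walked)
i=18 'a': node 11→11 (fail-walked)
i=19 'b': node 11→1 (fail-walked)
i=20 'c': node 1→2
i=21 'b': node 2→3  ** P4@[19:21]
i=22 'c': node 3→2 (fail-walked)
i=23 'b': node 2→3  ** P4@[21:23]
i=24 'a': node 3→4  ** P0@[21:24]
i=25 'c': node 4→12 (fail-walked)  ** P2@[24:25]
i=26 'c': node 12→5 (fail-walked)
i=27 'b': node 5→6
i=28 'b': node 6→7
i=29 'b': node 7→8
i=30 'c': node 8→9
i=31 'b': node 9→10  ** P1@[26:31],P4@[29:31]
i=32 'a': node 10→4 (fail-walked)  ** P0@[29:32]
i=33 'b': node 4→1 (fail-walked)
i=34 'c': node 1→2
i=35 'b': node 2→3  ** P4@[33:35]
i=36 'b': node 3→7 (fail-walked)
i=37 'c': node 7→2 (fail-walked)
i=38 'b': node 2→3  ** P4@[36:38]
i=39 'a': node 3→4  ** P0@[36:39]
i=40 'b': node 4→1 (fail-walked)

Matches: [[1,2],[6,1],[6,4],[11,2],[14,4],[15,0],[21,4],[23,4],[24,0],[25,2],[31,1],[31,4],[32,0],[35,4],[38,4],[39,0]]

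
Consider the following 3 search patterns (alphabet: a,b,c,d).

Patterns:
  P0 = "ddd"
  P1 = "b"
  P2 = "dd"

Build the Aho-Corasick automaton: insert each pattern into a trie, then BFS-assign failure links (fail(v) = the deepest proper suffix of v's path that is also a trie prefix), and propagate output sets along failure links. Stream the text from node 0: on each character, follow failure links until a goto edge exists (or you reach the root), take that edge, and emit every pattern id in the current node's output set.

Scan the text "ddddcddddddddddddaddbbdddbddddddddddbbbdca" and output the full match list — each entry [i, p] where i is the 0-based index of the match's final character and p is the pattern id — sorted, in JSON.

Construct AC machine:
Trie nodes:
  n0 'ε': b→4 d→1
  n1 'd': d→2
  n2 'dd': d→3  ←P2
  n3 'ddd': ·  ←P0
  n4 'b': ·  ←P1

Failure links (BFS by depth):
  n1('d'): parent n0 fail=0; on 'd' 0 → fail=0;  out ∅∪∅=∅
  n4('b'): parent n0 fail=0; on 'b' 0 → fail=0;  out {1}∪∅={1}
  n2('dd'): parent n1 fail=0; on 'd' 0 → fail=1;  out {2}∪∅={2}
  n3('ddd'): parent n2 fail=1; on 'd' 1 → fail=2;  out {0}∪{2}={0,2}

Text stream:
[0] read 'd'  n0⇒n1
[1] read 'd'  n1⇒n2  emit P2@[0:1]
[2] read 'd'  n2⇒n3  emit P0@[0:2],P2@[1:2]
[3] read 'd'  n3⇒n3 ·f  emit P0@[1:3],P2@[2:3]
[4] read 'c'  n3⇒n0 ·f
[5] read 'd'  n0⇒n1
[6] read 'd'  n1⇒n2  emit P2@[5:6]
[7] read 'd'  n2⇒n3  emit P0@[5:7],P2@[6:7]
[8] read 'd'  n3⇒n3 ·f  emit P0@[6:8],P2@[7:8]
[9] read 'd'  n3⇒n3 ·f  emit P0@[7:9],P2@[8:9]
[10] read 'd'  n3⇒n3 ·f  emit P0@[8:10],P2@[9:10]
[11] read 'd'  n3⇒n3 ·f  emit P0@[9:11],P2@[10:11]
[12] read 'd'  n3⇒n3 ·f  emit P0@[10:12],P2@[11:12]
[13] read 'd'  n3⇒n3 ·f  emit P0@[11:13],P2@[12:13]
[14] read 'd'  n3⇒n3 ·f  emit P0@[12:14],P2@[13:14]
[15] read 'd'  n3⇒n3 ·f  emit P0@[13:15],P2@[14:15]
[16] read 'd'  n3⇒n3 ·f  emit P0@[14:16],P2@[15:16]
[17] read 'a'  n3⇒n0 ·f
[18] read 'd'  n0⇒n1
[19] read 'd'  n1⇒n2  emit P2@[18:19]
[20] read 'b'  n2⇒n4 ·f  emit P1@[20:20]
[21] read 'b'  n4⇒n4 ·f  emit P1@[21:21]
[22] read 'd'  n4⇒n1 ·f
[23] read 'd'  n1⇒n2  emit P2@[22:23]
[24] read 'd'  n2⇒n3  emit P0@[22:24],P2@[23:24]
[25] read 'b'  n3⇒n4 ·f  emit P1@[25:25]
[26] read 'd'  n4⇒n1 ·f
[27] read 'd'  n1⇒n2  emit P2@[26:27]
[28] read 'd'  n2⇒n3  emit P0@[26:28],P2@[27:28]
[29] read 'd'  n3⇒n3 ·f  emit P0@[27:29],P2@[28:29]
[30] read 'd'  n3⇒n3 ·f  emit P0@[28:30],P2@[29:30]
[31] read 'd'  n3⇒n3 ·f  emit P0@[29:31],P2@[30:31]
[32] read 'd'  n3⇒n3 ·f  emit P0@[30:32],P2@[31:32]
[33] read 'd'  n3⇒n3 ·f  emit P0@[31:33],P2@[32:33]
[34] read 'd'  n3⇒n3 ·f  emit P0@[32:34],P2@[33:34]
[35] read 'd'  n3⇒n3 ·f  emit P0@[33:35],P2@[34:35]
[36] read 'b'  n3⇒n4 ·f  emit P1@[36:36]
[37] read 'b'  n4⇒n4 ·f  emit P1@[37:37]
[38] read 'b'  n4⇒n4 ·f  emit P1@[38:38]
[39] read 'd'  n4⇒n1 ·f
[40] read 'c'  n1⇒n0 ·f
[41] read 'a'  n0⇒n0

All matches (sorted): [[1,2],[2,0],[2,2],[3,0],[3,2],[6,2],[7,0],[7,2],[8,0],[8,2],[9,0],[9,2],[10,0],[10,2],[11,0],[11,2],[12,0],[12,2],[13,0],[13,2],[14,0],[14,2],[15,0],[15,2],[16,0],[16,2],[19,2],[20,1],[21,1],[23,2],[24,0],[24,2],[25,1],[27,2],[28,0],[28,2],[29,0],[29,2],[30,0],[30,2],[31,0],[31,2],[32,0],[32,2],[33,0],[33,2],[34,0],[34,2],[35,0],[35,2],[36,1],[37,1],[38,1]]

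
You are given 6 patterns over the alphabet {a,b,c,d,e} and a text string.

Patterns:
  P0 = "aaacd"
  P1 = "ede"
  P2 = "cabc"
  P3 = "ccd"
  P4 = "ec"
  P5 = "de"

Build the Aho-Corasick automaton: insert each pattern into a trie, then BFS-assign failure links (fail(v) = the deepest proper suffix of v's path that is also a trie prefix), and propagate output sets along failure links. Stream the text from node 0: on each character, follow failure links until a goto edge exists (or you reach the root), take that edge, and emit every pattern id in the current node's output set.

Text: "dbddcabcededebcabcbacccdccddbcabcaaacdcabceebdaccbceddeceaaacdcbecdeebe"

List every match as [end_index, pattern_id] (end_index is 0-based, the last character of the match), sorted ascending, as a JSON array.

Build automaton:
Trie (insert patterns):
  n0 'ε': a→1 c→9 d→16 e→6
  n1 'a': a→2
  n2 'aa': a→3
  n3 'aaa': c→4
  n4 'aaac': d→5
  n5 'aaacd': ·  ←P0
  n6 'e': c→15 d→7
  n7 'ed': e→8
  n8 'ede': ·  ←P1
  n9 'c': a→10 c→13
  n10 'ca': b→11
  n11 'cab': c→12
  n12 'cabc': ·  ←P2
  n13 'cc': d→14
  n14 'ccd': ·  ←P3
  n15 'ec': ·  ←P4
  n16 'd': e→17
  n17 'de': ·  ←P5

BFS fail/out derivation:
  n1('a'): parent n0 fail=0; on 'a' 0 → fail=0;  out ∅∪∅=∅
  n6('e'): parent n0 fail=0; on 'e' 0 → fail=0;  out ∅∪∅=∅
  n9('c'): parent n0 fail=0; on 'c' 0 → fail=0;  out ∅∪∅=∅
  n16('d'): parent n0 fail=0; on 'd' 0 → fail=0;  out ∅∪∅=∅
  n2('aa'): parent n1 fail=0; on 'a' 0 → fail=1;  out ∅∪∅=∅
  n7('ed'): parent n6 fail=0; on 'd' 0 → fail=16;  out ∅∪∅=∅
  n10('ca'): parent n9 fail=0; on 'a' 0 → fail=1;  out ∅∪∅=∅
  n13('cc'): parent n9 fail=0; on 'c' 0 → fail=9;  out ∅∪∅=∅
  n15('ec'): parent n6 fail=0; on 'c' 0 → fail=9;  out {4}∪∅={4}
  n17('de'): parent n16 fail=0; on 'e' 0 → fail=6;  out {5}∪∅={5}
  n3('aaa'): parent n2 fail=1; on 'a' 1 → fail=2;  out ∅∪∅=∅
  n8('ede'): parent n7 fail=16; on 'e' 16 → fail=17;  out {1}∪{5}={1,5}
  n11('cab'): parent n10 fail=1; on 'b' 1→0 → fail=0;  out ∅∪∅=∅
  n14('ccd'): parent n13 fail=9; on 'd' 9→0 → fail=16;  out {3}∪∅={3}
  n4('aaac'): parent n3 fail=2; on 'c' 2→1→0 → fail=9;  out ∅∪∅=∅
  n12('cabc'): parent n11 fail=0; on 'c' 0 → fail=9;  out {2}∪∅={2}
  n5('aaacd'): parent n4 fail=9; on 'd' 9→0 → fail=16;  out {0}∪∅={0}

Run:
pos 0 'd': at 16
pos 1 'b': at 0 (fail-walked)
pos 2 'd': at 16
pos 3 'd': at 16 (fail-walked)
pos 4 'c': at 9 (fail-walked)
pos 5 'a': at 10
pos 6 'b': at 11
pos 7 'c': at 12  emit P2@[4:7]
pos 8 'e': at 6 (fail-walked)
pos 9 'd': at 7
pos 10 'e': at 8  emit P1@[8:10],P5@[9:10]
pos 11 'd': at 7 (fail-walked)
pos 12 'e': at 8  emit P1@[10:12],P5@[11:12]
pos 13 'b': at 0 (fail-walked)
pos 14 'c': at 9
pos 15 'a': at 10
pos 16 'b': at 11
pos 17 'c': at 12  emit P2@[14:17]
pos 18 'b': at 0 (fail-walked)
pos 19 'a': at 1
pos 20 'c': at 9 (fail-walked)
pos 21 'c': at 13
pos 22 'c': at 13 (fail-walked)
pos 23 'd': at 14  emit P3@[21:23]
pos 24 'c': at 9 (fail-walked)
pos 25 'c': at 13
pos 26 'd': at 14  emit P3@[24:26]
pos 27 'd': at 16 (fail-walked)
pos 28 'b': at 0 (fail-walked)
pos 29 'c': at 9
pos 30 'a': at 10
pos 31 'b': at 11
pos 32 'c': at 12  emit P2@[29:32]
pos 33 'a': at 10 (fail-walked)
pos 34 'a': at 2 (fail-walked)
pos 35 'a': at 3
pos 36 'c': at 4
pos 37 'd': at 5  emit P0@[33:37]
pos 38 'c': at 9 (fail-walked)
pos 39 'a': at 10
pos 40 'b': at 11
pos 41 'c': at 12  emit P2@[38:41]
pos 42 'e': at 6 (fail-walked)
pos 43 'e': at 6 (fail-walked)
pos 44 'b': at 0 (fail-walked)
pos 45 'd': at 16
pos 46 'a': at 1 (fail-walked)
pos 47 'c': at 9 (fail-walked)
pos 48 'c': at 13
pos 49 'b': at 0 (fail-walked)
pos 50 'c': at 9
pos 51 'e': at 6 (fail-walked)
pos 52 'd': at 7
pos 53 'd': at 16 (fail-walked)
pos 54 'e': at 17  emit P5@[53:54]
pos 55 'c': at 15 (fail-walked)  emit P4@[54:55]
pos 56 'e': at 6 (fail-walked)
pos 57 'a': at 1 (fail-walked)
pos 58 'a': at 2
pos 59 'a': at 3
pos 60 'c': at 4
pos 61 'd': at 5  emit P0@[57:61]
pos 62 'c': at 9 (fail-walked)
pos 63 'b': at 0 (fail-walked)
pos 64 'e': at 6
pos 65 'c': at 15  emit P4@[64:65]
pos 66 'd': at 16 (fail-walked)
pos 67 'e': at 17  emit P5@[66:67]
pos 68 'e': at 6 (fail-walked)
pos 69 'b': at 0 (fail-walked)
pos 70 'e': at 6

All matches (sorted): [[7,2],[10,1],[10,5],[12,1],[12,5],[17,2],[23,3],[26,3],[32,2],[37,0],[41,2],[54,5],[55,4],[61,0],[65,4],[67,5]]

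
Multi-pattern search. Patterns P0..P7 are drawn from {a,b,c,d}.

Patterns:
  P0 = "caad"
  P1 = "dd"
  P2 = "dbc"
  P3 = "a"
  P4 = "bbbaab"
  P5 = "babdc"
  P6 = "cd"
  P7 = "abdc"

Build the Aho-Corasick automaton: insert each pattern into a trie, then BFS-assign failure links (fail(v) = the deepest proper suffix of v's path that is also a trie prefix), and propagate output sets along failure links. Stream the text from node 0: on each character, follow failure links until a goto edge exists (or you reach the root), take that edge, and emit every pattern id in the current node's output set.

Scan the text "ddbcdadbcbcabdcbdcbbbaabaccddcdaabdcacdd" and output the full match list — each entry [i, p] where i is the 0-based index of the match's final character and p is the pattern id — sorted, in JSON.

Build:
Trie (insert patterns):
  0='ε' goto a→9 b→10 c→1 d→5
  1='c' goto a→2 d→20
  2='ca' goto a→3
  3='caa' goto d→4
  4='caad' goto ·  ←P0
  5='d' goto b→7 d→6
  6='dd' goto ·  ←P1
  7='db' goto c→8
  8='dbc' goto ·  ←P2
  9='a' goto b→21  ←P3
  10='b' goto a→16 b→11
  11='bb' goto b→12
  12='bbb' goto a→13
  13='bbba' goto a→14
  14='bbbaa' goto b→15
  15='bbbaab' goto ·  ←P4
  16='ba' goto b→17
  17='bab' goto d→18
  18='babd' goto c→19
  19='babdc' goto ·  ←P5
  20='cd' goto ·  ←P6
  21='ab' goto d→22
  22='abd' goto c→23
  23='abdc' goto ·  ←P7

BFS fail/out derivation:
  n1('c'): parent n0 fail=0; on 'c' 0 → fail=0;  out ∅∪∅=∅
  n5('d'): parent n0 fail=0; on 'd' 0 → fail=0;  out ∅∪∅=∅
  n9('a'): parent n0 fail=0; on 'a' 0 → fail=0;  out {3}∪∅={3}
  n10('b'): parent n0 fail=0; on 'b' 0 → fail=0;  out ∅∪∅=∅
  n2('ca'): parent n1 fail=0; on 'a' 0 → fail=9;  out ∅∪{3}={3}
  n6('dd'): parent n5 fail=0; on 'd' 0 → fail=5;  out {1}∪∅={1}
  n7('db'): parent n5 fail=0; on 'b' 0 → fail=10;  out ∅∪∅=∅
  n11('bb'): parent n10 fail=0; on 'b' 0 → fail=10;  out ∅∪∅=∅
  n16('ba'): parent n10 fail=0; on 'a' 0 → fail=9;  out ∅∪{3}={3}
  n20('cd'): parent n1 fail=0; on 'd' 0 → fail=5;  out {6}∪∅={6}
  n21('ab'): parent n9 fail=0; on 'b' 0 → fail=10;  out ∅∪∅=∅
  n3('caa'): parent n2 fail=9; on 'a' 9→0 → fail=9;  out ∅∪{3}={3}
  n8('dbc'): parent n7 fail=10; on 'c' 10→0 → fail=1;  out {2}∪∅={2}
  n12('bbb'): parent n11 fail=10; on 'b' 10 → fail=11;  out ∅∪∅=∅
  n17('bab'): parent n16 fail=9; on 'b' 9 → fail=21;  out ∅∪∅=∅
  n22('abd'): parent n21 fail=10; on 'd' 10→0 → fail=5;  out ∅∪∅=∅
  n4('caad'): parent n3 fail=9; on 'd' 9→0 → fail=5;  out {0}∪∅={0}
  n13('bbba'): parent n12 fail=11; on 'a' 11→10 → fail=16;  out ∅∪{3}={3}
  n18('babd'): parent n17 fail=21; on 'd' 21 → fail=22;  out ∅∪∅=∅
  n23('abdc'): parent n22 fail=5; on 'c' 5→0 → fail=1;  out {7}∪∅={7}
  n14('bbbaa'): parent n13 fail=16; on 'a' 16→9→0 → fail=9;  out ∅∪{3}={3}
  n19('babdc'): parent n18 fail=22; on 'c' 22 → fail=23;  out {5}∪{7}={5,7}
  n15('bbbaab'): parent n14 fail=9; on 'b' 9 → fail=21;  out {4}∪∅={4}

Run:
pos 0 'd': at 5
pos 1 'd': at 6  ** P1@[0:1]
pos 2 'b': at 7 ·f
pos 3 'c': at 8  ** P2@[1:3]
pos 4 'd': at 20 ·f  ** P6@[3:4]
pos 5 'a': at 9 ·f  ** P3@[5:5]
pos 6 'd': at 5 ·f
pos 7 'b': at 7
pos 8 'c': at 8  ** P2@[6:8]
pos 9 'b': at 10 ·f
pos 10 'c': at 1 ·f
pos 11 'a': at 2  ** P3@[11:11]
pos 12 'b': at 21 ·f
pos 13 'd': at 22
pos 14 'c': at 23  ** P7@[11:14]
pos 15 'b': at 10 ·f
pos 16 'd': at 5 ·f
pos 17 'c': at 1 ·f
pos 18 'b': at 10 ·f
pos 19 'b': at 11
pos 20 'b': at 12
pos 21 'a': at 13  ** P3@[21:21]
pos 22 'a': at 14  ** P3@[22:22]
pos 23 'b': at 15  ** P4@[18:23]
pos 24 'a': at 16 ·f  ** P3@[24:24]
pos 25 'c': at 1 ·f
pos 26 'c': at 1 ·f
pos 27 'd': at 20  ** P6@[26:27]
pos 28 'd': at 6 ·f  ** P1@[27:28]
pos 29 'c': at 1 ·f
pos 30 'd': at 20  ** P6@[29:30]
pos 31 'a': at 9 ·f  ** P3@[31:31]
pos 32 'a': at 9 ·f  ** P3@[32:32]
pos 33 'b': at 21
pos 34 'd': at 22
pos 35 'c': at 23  ** P7@[32:35]
pos 36 'a': at 2 ·f  ** P3@[36:36]
pos 37 'c': at 1 ·f
pos 38 'd': at 20  ** P6@[37:38]
pos 39 'd': at 6 ·f  ** P1@[38:39]

Result: [[1,1],[3,2],[4,6],[5,3],[8,2],[11,3],[14,7],[21,3],[22,3],[23,4],[24,3],[27,6],[28,1],[30,6],[31,3],[32,3],[35,7],[36,3],[38,6],[39,1]]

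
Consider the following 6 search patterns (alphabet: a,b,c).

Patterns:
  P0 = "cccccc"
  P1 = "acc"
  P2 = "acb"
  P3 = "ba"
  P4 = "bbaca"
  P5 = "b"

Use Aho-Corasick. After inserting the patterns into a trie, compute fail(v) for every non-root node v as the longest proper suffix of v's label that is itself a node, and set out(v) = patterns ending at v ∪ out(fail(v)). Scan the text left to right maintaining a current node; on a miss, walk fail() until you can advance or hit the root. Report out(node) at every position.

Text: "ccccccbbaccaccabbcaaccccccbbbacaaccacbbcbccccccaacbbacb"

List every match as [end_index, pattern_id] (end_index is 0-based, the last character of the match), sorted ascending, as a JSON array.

Construct AC machine:
Trie (insert patterns):
  0='ε' goto a→7 b→11 c→1
  1='c' goto c→2
  2='cc' goto c→3
  3='ccc' goto c→4
  4='cccc' goto c→5
  5='ccccc' goto c→6
  6='cccccc' goto ·  [P0 ends]
  7='a' goto c→8
  8='ac' goto b→10 c→9
  9='acc' goto ·  [P1 ends]
  10='acb' goto ·  [P2 ends]
  11='b' goto a→12 b→13  [P5 ends]
  12='ba' goto ·  [P3 ends]
  13='bb' goto a→14
  14='bba' goto c→15
  15='bbac' goto a→16
  16='bbaca' goto ·  [P4 ends]

BFS fail/out derivation:
  n1('c'): parent n0 fail=0; on 'c' 0 → fail=0;  out ∅∪∅=∅
  n7('a'): parent n0 fail=0; on 'a' 0 → fail=0;  out ∅∪∅=∅
  n11('b'): parent n0 fail=0; on 'b' 0 → fail=0;  out {5}∪∅={5}
  n2('cc'): parent n1 fail=0; on 'c' 0 → fail=1;  out ∅∪∅=∅
  n8('ac'): parent n7 fail=0; on 'c' 0 → fail=1;  out ∅∪∅=∅
  n12('ba'): parent n11 fail=0; on 'a' 0 → fail=7;  out {3}∪∅={3}
  n13('bb'): parent n11 fail=0; on 'b' 0 → fail=11;  out ∅∪{5}={5}
  n3('ccc'): parent n2 fail=1; on 'c' 1 → fail=2;  out ∅∪∅=∅
  n9('acc'): parent n8 fail=1; on 'c' 1 → fail=2;  out {1}∪∅={1}
  n10('acb'): parent n8 fail=1; on 'b' 1→0 → fail=11;  out {2}∪{5}={2,5}
  n14('bba'): parent n13 fail=11; on 'a' 11 → fail=12;  out ∅∪{3}={3}
  n4('cccc'): parent n3 fail=2; on 'c' 2 → fail=3;  out ∅∪∅=∅
  n15('bbac'): parent n14 fail=12; on 'c' 12→7 → fail=8;  out ∅∪∅=∅
  n5('ccccc'): parent n4 fail=3; on 'c' 3 → fail=4;  out ∅∪∅=∅
  n16('bbaca'): parent n15 fail=8; on 'a' 8→1→0 → fail=7;  out {4}∪∅={4}
  n6('cccccc'): parent n5 fail=4; on 'c' 4 → fail=5;  out {0}∪∅={0}

Run:
[0] read 'c'  n0⇒n1
[1] read 'c'  n1⇒n2
[2] read 'c'  n2⇒n3
[3] read 'c'  n3⇒n4
[4] read 'c'  n4⇒n5
[5] read 'c'  n5⇒n6  emit P0@[0:5]
[6] read 'b'  n6⇒n11 (via fail)  emit P5@[6:6]
[7] read 'b'  n11⇒n13  emit P5@[7:7]
[8] read 'a'  n13⇒n14  emit P3@[7:8]
[9] read 'c'  n14⇒n15
[10] read 'c'  n15⇒n9 (via fail)  emit P1@[8:10]
[11] read 'a'  n9⇒n7 (via fail)
[12] read 'c'  n7⇒n8
[13] read 'c'  n8⇒n9  emit P1@[11:13]
[14] read 'a'  n9⇒n7 (via fail)
[15] read 'b'  n7⇒n11 (via fail)  emit P5@[15:15]
[16] read 'b'  n11⇒n13  emit P5@[16:16]
[17] read 'c'  n13⇒n1 (via fail)
[18] read 'a'  n1⇒n7 (via fail)
[19] read 'a'  n7⇒n7 (via fail)
[20] read 'c'  n7⇒n8
[21] read 'c'  n8⇒n9  emit P1@[19:21]
[22] read 'c'  n9⇒n3 (via fail)
[23] read 'c'  n3⇒n4
[24] read 'c'  n4⇒n5
[25] read 'c'  n5⇒n6  emit P0@[20:25]
[26] read 'b'  n6⇒n11 (via fail)  emit P5@[26:26]
[27] read 'b'  n11⇒n13  emit P5@[27:27]
[28] read 'b'  n13⇒n13 (via fail)  emit P5@[28:28]
[29] read 'a'  n13⇒n14  emit P3@[28:29]
[30] read 'c'  n14⇒n15
[31] read 'a'  n15⇒n16  emit P4@[27:31]
[32] read 'a'  n16⇒n7 (via fail)
[33] read 'c'  n7⇒n8
[34] read 'c'  n8⇒n9  emit P1@[32:34]
[35] read 'a'  n9⇒n7 (via fail)
[36] read 'c'  n7⇒n8
[37] read 'b'  n8⇒n10  emit P2@[35:37],P5@[37:37]
[38] read 'b'  n10⇒n13 (via fail)  emit P5@[38:38]
[39] read 'c'  n13⇒n1 (via fail)
[40] read 'b'  n1⇒n11 (via fail)  emit P5@[40:40]
[41] read 'c'  n11⇒n1 (via fail)
[42] read 'c'  n1⇒n2
[43] read 'c'  n2⇒n3
[44] read 'c'  n3⇒n4
[45] read 'c'  n4⇒n5
[46] read 'c'  n5⇒n6  emit P0@[41:46]
[47] read 'a'  n6⇒n7 (via fail)
[48] read 'a'  n7⇒n7 (via fail)
[49] read 'c'  n7⇒n8
[50] read 'b'  n8⇒n10  emit P2@[48:50],P5@[50:50]
[51] read 'b'  n10⇒n13 (via fail)  emit P5@[51:51]
[52] read 'a'  n13⇒n14  emit P3@[51:52]
[53] read 'c'  n14⇒n15
[54] read 'b'  n15⇒n10 (via fail)  emit P2@[52:54],P5@[54:54]

Matches: [[5,0],[6,5],[7,5],[8,3],[10,1],[13,1],[15,5],[16,5],[21,1],[25,0],[26,5],[27,5],[28,5],[29,3],[31,4],[34,1],[37,2],[37,5],[38,5],[40,5],[46,0],[50,2],[50,5],[51,5],[52,3],[54,2],[54,5]]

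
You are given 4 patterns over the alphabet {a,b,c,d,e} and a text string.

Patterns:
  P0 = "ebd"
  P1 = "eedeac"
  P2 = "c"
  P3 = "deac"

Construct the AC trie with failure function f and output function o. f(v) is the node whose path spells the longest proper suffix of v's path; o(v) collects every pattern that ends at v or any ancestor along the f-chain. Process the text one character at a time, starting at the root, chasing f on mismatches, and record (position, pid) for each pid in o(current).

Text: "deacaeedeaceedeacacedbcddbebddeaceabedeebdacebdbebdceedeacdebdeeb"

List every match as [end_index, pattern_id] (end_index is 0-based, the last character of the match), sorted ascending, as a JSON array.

Build:
Trie nodes:
  n0 'ε': c→9 d→10 e→1
  n1 'e': b→2 e→4
  n2 'eb': d→3
  n3 'ebd': ·  ←P0
  n4 'ee': d→5
  n5 'eed': e→6
  n6 'eede': a→7
  n7 'eedea': c→8
  n8 'eedeac': ·  ←P1
  n9 'c': ·  ←P2
  n10 'd': e→11
  n11 'de': a→12
  n12 'dea': c→13
  n13 'deac': ·  ←P3

BFS fail/out derivation:
  n1('e'): parent n0 fail=0; on 'e' 0 → fail=0;  out ∅∪∅=∅
  n9('c'): parent n0 fail=0; on 'c' 0 → fail=0;  out {2}∪∅={2}
  n10('d'): parent n0 fail=0; on 'd' 0 → fail=0;  out ∅∪∅=∅
  n2('eb'): parent n1 fail=0; on 'b' 0 → fail=0;  out ∅∪∅=∅
  n4('ee'): parent n1 fail=0; on 'e' 0 → fail=1;  out ∅∪∅=∅
  n11('de'): parent n10 fail=0; on 'e' 0 → fail=1;  out ∅∪∅=∅
  n3('ebd'): parent n2 fail=0; on 'd' 0 → fail=10;  out {0}∪∅={0}
  n5('eed'): parent n4 fail=1; on 'd' 1→0 → fail=10;  out ∅∪∅=∅
  n12('dea'): parent n11 fail=1; on 'a' 1→0 → fail=0;  out ∅∪∅=∅
  n6('eede'): parent n5 fail=10; on 'e' 10 → fail=11;  out ∅∪∅=∅
  n13('deac'): parent n12 fail=0; on 'c' 0 → fail=9;  out {3}∪{2}={2,3}
  n7('eedea'): parent n6 fail=11; on 'a' 11 → fail=12;  out ∅∪∅=∅
  n8('eedeac'): parent n7 fail=12; on 'c' 12 → fail=13;  out {1}∪{2,3}={1,2,3}

Scan:
pos 0 'd': at 10
pos 1 'e': at 11
pos 2 'a': at 12
pos 3 'c': at 13  emit P2@[3:3],P3@[0:3]
pos 4 'a': at 0 ·f
pos 5 'e': at 1
pos 6 'e': at 4
pos 7 'd': at 5
pos 8 'e': at 6
pos 9 'a': at 7
pos 10 'c': at 8  emit P1@[5:10],P2@[10:10],P3@[7:10]
pos 11 'e': at 1 ·f
pos 12 'e': at 4
pos 13 'd': at 5
pos 14 'e': at 6
pos 15 'a': at 7
pos 16 'c': at 8  emit P1@[11:16],P2@[16:16],P3@[13:16]
pos 17 'a': at 0 ·f
pos 18 'c': at 9  emit P2@[18:18]
pos 19 'e': at 1 ·f
pos 20 'd': at 10 ·f
pos 21 'b': at 0 ·f
pos 22 'c': at 9  emit P2@[22:22]
pos 23 'd': at 10 ·f
pos 24 'd': at 10 ·f
pos 25 'b': at 0 ·f
pos 26 'e': at 1
pos 27 'b': at 2
pos 28 'd': at 3  emit P0@[26:28]
pos 29 'd': at 10 ·f
pos 30 'e': at 11
pos 31 'a': at 12
pos 32 'c': at 13  emit P2@[32:32],P3@[29:32]
pos 33 'e': at 1 ·f
pos 34 'a': at 0 ·f
pos 35 'b': at 0
pos 36 'e': at 1
pos 37 'd': at 10 ·f
pos 38 'e': at 11
pos 39 'e': at 4 ·f
pos 40 'b': at 2 ·f
pos 41 'd': at 3  emit P0@[39:41]
pos 42 'a': at 0 ·f
pos 43 'c': at 9  emit P2@[43:43]
pos 44 'e': at 1 ·f
pos 45 'b': at 2
pos 46 'd': at 3  emit P0@[44:46]
pos 47 'b': at 0 ·f
pos 48 'e': at 1
pos 49 'b': at 2
pos 50 'd': at 3  emit P0@[48:50]
pos 51 'c': at 9 ·f  emit P2@[51:51]
pos 52 'e': at 1 ·f
pos 53 'e': at 4
pos 54 'd': at 5
pos 55 'e': at 6
pos 56 'a': at 7
pos 57 'c': at 8  emit P1@[52:57],P2@[57:57],P3@[54:57]
pos 58 'd': at 10 ·f
pos 59 'e': at 11
pos 60 'b': at 2 ·f
pos 61 'd': at 3  emit P0@[59:61]
pos 62 'e': at 11 ·f
pos 63 'e': at 4 ·f
pos 64 'b': at 2 ·f

Matches: [[3,2],[3,3],[10,1],[10,2],[10,3],[16,1],[16,2],[16,3],[18,2],[22,2],[28,0],[32,2],[32,3],[41,0],[43,2],[46,0],[50,0],[51,2],[57,1],[57,2],[57,3],[61,0]]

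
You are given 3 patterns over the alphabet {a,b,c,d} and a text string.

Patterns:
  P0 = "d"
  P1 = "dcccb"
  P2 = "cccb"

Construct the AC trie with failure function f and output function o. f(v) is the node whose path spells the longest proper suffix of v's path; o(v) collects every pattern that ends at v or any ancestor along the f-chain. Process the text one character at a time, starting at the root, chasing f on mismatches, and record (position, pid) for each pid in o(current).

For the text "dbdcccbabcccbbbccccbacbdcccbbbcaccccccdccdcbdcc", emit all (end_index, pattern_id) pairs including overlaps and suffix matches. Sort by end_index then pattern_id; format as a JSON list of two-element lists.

Construct AC machine:
Trie (insert patterns):
  n0 'ε': c→6 d→1
  n1 'd': c→2  ←P0
  n2 'dc': c→3
  n3 'dcc': c→4
  n4 'dccc': b→5
  n5 'dcccb': ·  ←P1
  n6 'c': c→7
  n7 'cc': c→8
  n8 'ccc': b→9
  n9 'cccb': ·  ←P2

BFS fail/out derivation:
  n1('d'): parent n0 fail=0; on 'd' 0 → fail=0;  out {0}∪∅={0}
  n6('c'): parent n0 fail=0; on 'c' 0 → fail=0;  out ∅∪∅=∅
  n2('dc'): parent n1 fail=0; on 'c' 0 → fail=6;  out ∅∪∅=∅
  n7('cc'): parent n6 fail=0; on 'c' 0 → fail=6;  out ∅∪∅=∅
  n3('dcc'): parent n2 fail=6; on 'c' 6 → fail=7;  out ∅∪∅=∅
  n8('ccc'): parent n7 fail=6; on 'c' 6 → fail=7;  out ∅∪∅=∅
  n4('dccc'): parent n3 fail=7; on 'c' 7 → fail=8;  out ∅∪∅=∅
  n9('cccb'): parent n8 fail=7; on 'b' 7→6→0 → fail=0;  out {2}∪∅={2}
  n5('dcccb'): parent n4 fail=8; on 'b' 8 → fail=9;  out {1}∪{2}={1,2}

Text stream:
pos 0 'd': at 1  → match P0@[0:0]
pos 1 'b': at 0 ·f
pos 2 'd': at 1  → match P0@[2:2]
pos 3 'c': at 2
pos 4 'c': at 3
pos 5 'c': at 4
pos 6 'b': at 5  → match P1@[2:6],P2@[3:6]
pos 7 'a': at 0 ·f
pos 8 'b': at 0
pos 9 'c': at 6
pos 10 'c': at 7
pos 11 'c': at 8
pos 12 'b': at 9  → match P2@[9:12]
pos 13 'b': at 0 ·f
pos 14 'b': at 0
pos 15 'c': at 6
pos 16 'c': at 7
pos 17 'c': at 8
pos 18 'c': at 8 ·f
pos 19 'b': at 9  → match P2@[16:19]
pos 20 'a': at 0 ·f
pos 21 'c': at 6
pos 22 'b': at 0 ·f
pos 23 'd': at 1  → match P0@[23:23]
pos 24 'c': at 2
pos 25 'c': at 3
pos 26 'c': at 4
pos 27 'b': at 5  → match P1@[23:27],P2@[24:27]
pos 28 'b': at 0 ·f
pos 29 'b': at 0
pos 30 'c': at 6
pos 31 'a': at 0 ·f
pos 32 'c': at 6
pos 33 'c': at 7
pos 34 'c': at 8
pos 35 'c': at 8 ·f
pos 36 'c': at 8 ·f
pos 37 'c': at 8 ·f
pos 38 'd': at 1 ·f  → match P0@[38:38]
pos 39 'c': at 2
pos 40 'c': at 3
pos 41 'd': at 1 ·f  → match P0@[41:41]
pos 42 'c': at 2
pos 43 'b': at 0 ·f
pos 44 'd': at 1  → match P0@[44:44]
pos 45 'c': at 2
pos 46 'c': at 3

Result: [[0,0],[2,0],[6,1],[6,2],[12,2],[19,2],[23,0],[27,1],[27,2],[38,0],[41,0],[44,0]]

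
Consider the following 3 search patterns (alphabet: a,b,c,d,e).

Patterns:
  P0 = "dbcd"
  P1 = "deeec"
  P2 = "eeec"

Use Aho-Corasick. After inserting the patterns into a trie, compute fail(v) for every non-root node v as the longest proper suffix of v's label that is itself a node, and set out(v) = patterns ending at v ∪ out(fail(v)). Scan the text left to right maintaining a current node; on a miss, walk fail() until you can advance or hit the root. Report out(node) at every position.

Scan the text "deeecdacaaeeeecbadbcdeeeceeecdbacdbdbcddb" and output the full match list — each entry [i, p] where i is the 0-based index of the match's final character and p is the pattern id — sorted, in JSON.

Construct AC machine:
Trie (insert patterns):
  n0 'ε': d→1 e→9
  n1 'd': b→2 e→5
  n2 'db': c→3
  n3 'dbc': d→4
  n4 'dbcd': ·  ←P0
  n5 'de': e→6
  n6 'dee': e→7
  n7 'deee': c→8
  n8 'deeec': ·  ←P1
  n9 'e': e→10
  n10 'ee': e→11
  n11 'eee': c→12
  n12 'eeec': ·  ←P2

Failure links (BFS by depth):
  n1('d'): parent n0 fail=0; on 'd' 0 → fail=0;  out ∅∪∅=∅
  n9('e'): parent n0 fail=0; on 'e' 0 → fail=0;  out ∅∪∅=∅
  n2('db'): parent n1 fail=0; on 'b' 0 → fail=0;  out ∅∪∅=∅
  n5('de'): parent n1 fail=0; on 'e' 0 → fail=9;  out ∅∪∅=∅
  n10('ee'): parent n9 fail=0; on 'e' 0 → fail=9;  out ∅∪∅=∅
  n3('dbc'): parent n2 fail=0; on 'c' 0 → fail=0;  out ∅∪∅=∅
  n6('dee'): parent n5 fail=9; on 'e' 9 → fail=10;  out ∅∪∅=∅
  n11('eee'): parent n10 fail=9; on 'e' 9 → fail=10;  out ∅∪∅=∅
  n4('dbcd'): parent n3 fail=0; on 'd' 0 → fail=1;  out {0}∪∅={0}
  n7('deee'): parent n6 fail=10; on 'e' 10 → fail=11;  out ∅∪∅=∅
  n12('eeec'): parent n11 fail=10; on 'c' 10→9→0 → fail=0;  out {2}∪∅={2}
  n8('deeec'): parent n7 fail=11; on 'c' 11 → fail=12;  out {1}∪{2}={1,2}

Text stream:
pos 0 'd': at 1
pos 1 'e': at 5
pos 2 'e': at 6
pos 3 'e': at 7
pos 4 'c': at 8  emit P1@[0:4],P2@[1:4]
pos 5 'd': at 1 ·f
pos 6 'a': at 0 ·f
pos 7 'c': at 0
pos 8 'a': at 0
pos 9 'a': at 0
pos 10 'e': at 9
pos 11 'e': at 10
pos 12 'e': at 11
pos 13 'e': at 11 ·f
pos 14 'c': at 12  emit P2@[11:14]
pos 15 'b': at 0 ·f
pos 16 'a': at 0
pos 17 'd': at 1
pos 18 'b': at 2
pos 19 'c': at 3
pos 20 'd': at 4  emit P0@[17:20]
pos 21 'e': at 5 ·f
pos 22 'e': at 6
pos 23 'e': at 7
pos 24 'c': at 8  emit P1@[20:24],P2@[21:24]
pos 25 'e': at 9 ·f
pos 26 'e': at 10
pos 27 'e': at 11
pos 28 'c': at 12  emit P2@[25:28]
pos 29 'd': at 1 ·f
pos 30 'b': at 2
pos 31 'a': at 0 ·f
pos 32 'c': at 0
pos 33 'd': at 1
pos 34 'b': at 2
pos 35 'd': at 1 ·f
pos 36 'b': at 2
pos 37 'c': at 3
pos 38 'd': at 4  emit P0@[35:38]
pos 39 'd': at 1 ·f
pos 40 'b': at 2

All matches (sorted): [[4,1],[4,2],[14,2],[20,0],[24,1],[24,2],[28,2],[38,0]]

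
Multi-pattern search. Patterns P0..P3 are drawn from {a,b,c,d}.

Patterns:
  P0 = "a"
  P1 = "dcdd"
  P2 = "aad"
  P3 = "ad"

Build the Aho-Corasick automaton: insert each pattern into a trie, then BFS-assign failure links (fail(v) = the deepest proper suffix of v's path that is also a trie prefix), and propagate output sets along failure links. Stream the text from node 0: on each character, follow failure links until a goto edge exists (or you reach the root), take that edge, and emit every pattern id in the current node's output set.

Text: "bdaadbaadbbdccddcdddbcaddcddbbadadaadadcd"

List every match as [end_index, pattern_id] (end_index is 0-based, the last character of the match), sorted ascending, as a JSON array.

Construct AC machine:
Trie (insert patterns):
  n0 'ε': a→1 d→2
  n1 'a': a→6 d→8  [P0 ends]
  n2 'd': c→3
  n3 'dc': d→4
  n4 'dcd': d→5
  n5 'dcdd': ·  [P1 ends]
  n6 'aa': d→7
  n7 'aad': ·  [P2 ends]
  n8 'ad': ·  [P3 ends]

Failure links (BFS by depth):
  fail(1) 'a': from fail(0)=0 chase 'a': 0 ⇒ 0;  out={0}∪out(0)={0}
  fail(2) 'd': from fail(0)=0 chase 'd': 0 ⇒ 0;  out=∅∪out(0)=∅
  fail(3) 'dc': from fail(2)=0 chase 'c': 0 ⇒ 0;  out=∅∪out(0)=∅
  fail(6) 'aa': from fail(1)=0 chase 'a': 0 ⇒ 1;  out=∅∪out(1)={0}
  fail(8) 'ad': from fail(1)=0 chase 'd': 0 ⇒ 2;  out={3}∪out(2)={3}
  fail(4) 'dcd': from fail(3)=0 chase 'd': 0 ⇒ 2;  out=∅∪out(2)=∅
  fail(7) 'aad': from fail(6)=1 chase 'd': 1 ⇒ 8;  out={2}∪out(8)={2,3}
  fail(5) 'dcdd': from fail(4)=2 chase 'd': 2→0 ⇒ 2;  out={1}∪out(2)={1}

Text stream:
[0] read 'b'  n0⇒n0
[1] read 'd'  n0⇒n2
[2] read 'a'  n2⇒n1 ·f  ** P0@[2:2]
[3] read 'a'  n1⇒n6  ** P0@[3:3]
[4] read 'd'  n6⇒n7  ** P2@[2:4],P3@[3:4]
[5] read 'b'  n7⇒n0 ·f
[6] read 'a'  n0⇒n1  ** P0@[6:6]
[7] read 'a'  n1⇒n6  ** P0@[7:7]
[8] read 'd'  n6⇒n7  ** P2@[6:8],P3@[7:8]
[9] read 'b'  n7⇒n0 ·f
[10] read 'b'  n0⇒n0
[11] read 'd'  n0⇒n2
[12] read 'c'  n2⇒n3
[13] read 'c'  n3⇒n0 ·f
[14] read 'd'  n0⇒n2
[15] read 'd'  n2⇒n2 ·f
[16] read 'c'  n2⇒n3
[17] read 'd'  n3⇒n4
[18] read 'd'  n4⇒n5  ** P1@[15:18]
[19] read 'd'  n5⇒n2 ·f
[20] read 'b'  n2⇒n0 ·f
[21] read 'c'  n0⇒n0
[22] read 'a'  n0⇒n1  ** P0@[22:22]
[23] read 'd'  n1⇒n8  ** P3@[22:23]
[24] read 'd'  n8⇒n2 ·f
[25] read 'c'  n2⇒n3
[26] read 'd'  n3⇒n4
[27] read 'd'  n4⇒n5  ** P1@[24:27]
[28] read 'b'  n5⇒n0 ·f
[29] read 'b'  n0⇒n0
[30] read 'a'  n0⇒n1  ** P0@[30:30]
[31] read 'd'  n1⇒n8  ** P3@[30:31]
[32] read 'a'  n8⇒n1 ·f  ** P0@[32:32]
[33] read 'd'  n1⇒n8  ** P3@[32:33]
[34] read 'a'  n8⇒n1 ·f  ** P0@[34:34]
[35] read 'a'  n1⇒n6  ** P0@[35:35]
[36] read 'd'  n6⇒n7  ** P2@[34:36],P3@[35:36]
[37] read 'a'  n7⇒n1 ·f  ** P0@[37:37]
[38] read 'd'  n1⇒n8  ** P3@[37:38]
[39] read 'c'  n8⇒n3 ·f
[40] read 'd'  n3⇒n4

Matches: [[2,0],[3,0],[4,2],[4,3],[6,0],[7,0],[8,2],[8,3],[18,1],[22,0],[23,3],[27,1],[30,0],[31,3],[32,0],[33,3],[34,0],[35,0],[36,2],[36,3],[37,0],[38,3]]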